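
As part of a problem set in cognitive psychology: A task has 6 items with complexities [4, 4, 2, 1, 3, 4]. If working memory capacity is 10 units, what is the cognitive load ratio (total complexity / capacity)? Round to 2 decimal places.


Total complexity = 4 + 4 + 2 + 1 + 3 + 4 = 18
Load = total / capacity = 18 / 10
= 1.80


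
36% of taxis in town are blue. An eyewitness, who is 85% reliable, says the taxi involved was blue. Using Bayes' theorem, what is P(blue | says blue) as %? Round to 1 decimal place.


P(blue | says blue) = P(says blue | blue)*P(blue) / [P(says blue | blue)*P(blue) + P(says blue | not blue)*P(not blue)]
Numerator = 0.85 * 0.36 = 0.306
False identification = 0.15 * 0.64 = 0.096
P = 0.306 / (0.306 + 0.096)
= 0.306 / 0.402
As percentage = 76.1


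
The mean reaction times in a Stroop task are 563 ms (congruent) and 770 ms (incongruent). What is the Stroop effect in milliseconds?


Stroop effect = RT(incongruent) - RT(congruent)
= 770 - 563
= 207 ms


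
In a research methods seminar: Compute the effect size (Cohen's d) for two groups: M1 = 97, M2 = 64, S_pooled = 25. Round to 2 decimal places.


Cohen's d = (M1 - M2) / S_pooled
= (97 - 64) / 25
= 33 / 25
= 1.32


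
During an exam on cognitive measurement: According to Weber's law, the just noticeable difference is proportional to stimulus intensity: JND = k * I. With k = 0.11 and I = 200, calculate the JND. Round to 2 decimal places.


JND = k * I
JND = 0.11 * 200
= 22.00


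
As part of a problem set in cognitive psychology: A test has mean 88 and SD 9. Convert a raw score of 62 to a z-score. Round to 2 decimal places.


z = (X - mu) / sigma
= (62 - 88) / 9
= -26 / 9
= -2.89


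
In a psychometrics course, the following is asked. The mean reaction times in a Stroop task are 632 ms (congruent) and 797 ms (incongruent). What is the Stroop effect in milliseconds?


Stroop effect = RT(incongruent) - RT(congruent)
= 797 - 632
= 165 ms


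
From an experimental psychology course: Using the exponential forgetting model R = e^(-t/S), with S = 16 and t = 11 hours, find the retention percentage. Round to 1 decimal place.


R = e^(-t/S)
-t/S = -11/16 = -0.6875
R = e^(-0.6875) = 0.502832
Percentage = 0.502832 * 100
= 50.3


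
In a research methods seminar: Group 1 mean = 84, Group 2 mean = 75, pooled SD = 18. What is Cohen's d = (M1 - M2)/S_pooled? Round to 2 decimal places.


Cohen's d = (M1 - M2) / S_pooled
= (84 - 75) / 18
= 9 / 18
= 0.50


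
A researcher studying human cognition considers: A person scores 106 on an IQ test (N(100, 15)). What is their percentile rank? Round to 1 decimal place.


z = (IQ - mean) / SD
z = (106 - 100) / 15 = 0.4
Percentile = Phi(0.4) * 100
Phi(0.4) = 0.655422
= 65.5


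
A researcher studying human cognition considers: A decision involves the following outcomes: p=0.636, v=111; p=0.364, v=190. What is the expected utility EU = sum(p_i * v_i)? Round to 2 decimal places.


EU = sum(p_i * v_i)
0.636 * 111 = 70.596
0.364 * 190 = 69.16
EU = 70.596 + 69.16
= 139.76


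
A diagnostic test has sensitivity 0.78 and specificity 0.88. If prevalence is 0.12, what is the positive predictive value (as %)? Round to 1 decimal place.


PPV = (sens * prev) / (sens * prev + (1-spec) * (1-prev))
Numerator = 0.78 * 0.12 = 0.0936
P(positive and no disease) = (1 - spec) * (1 - prev) = (1 - 0.88) * (1 - 0.12) = 0.1056
Denominator = 0.0936 + 0.1056 = 0.1992
PPV = 0.0936 / 0.1992 = 0.46988
As percentage = 47.0


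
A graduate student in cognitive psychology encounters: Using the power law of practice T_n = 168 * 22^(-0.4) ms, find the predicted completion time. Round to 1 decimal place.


T_n = 168 * 22^(-0.4)
22^(-0.4) = 0.290423
T_n = 168 * 0.290423
= 48.8 ms


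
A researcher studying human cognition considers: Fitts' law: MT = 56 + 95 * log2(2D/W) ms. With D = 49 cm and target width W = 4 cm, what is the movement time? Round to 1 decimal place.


MT = 56 + 95 * log2(2*49/4)
2D/W = 24.5
log2(24.5) = 4.6147
MT = 56 + 95 * 4.6147
= 494.4 ms


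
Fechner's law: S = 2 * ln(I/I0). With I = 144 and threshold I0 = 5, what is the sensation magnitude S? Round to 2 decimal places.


S = 2 * ln(144/5)
I/I0 = 28.8
ln(28.8) = 3.3604
S = 2 * 3.3604
= 6.72


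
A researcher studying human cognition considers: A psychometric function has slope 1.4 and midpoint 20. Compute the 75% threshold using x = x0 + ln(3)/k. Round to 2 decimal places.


At P = 0.75: 0.75 = 1/(1 + e^(-k*(x-x0)))
Solving: e^(-k*(x-x0)) = 1/3
x = x0 + ln(3)/k
ln(3) = 1.0986
x = 20 + 1.0986/1.4
= 20 + 0.7847
= 20.78


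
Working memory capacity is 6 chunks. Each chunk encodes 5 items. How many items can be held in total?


Total items = chunks * items_per_chunk
= 6 * 5
= 30


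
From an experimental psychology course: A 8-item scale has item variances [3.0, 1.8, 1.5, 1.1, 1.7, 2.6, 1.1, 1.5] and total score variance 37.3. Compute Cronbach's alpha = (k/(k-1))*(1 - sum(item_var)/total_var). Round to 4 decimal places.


alpha = (k/(k-1)) * (1 - sum(s_i^2)/s_total^2)
sum(item variances) = 14.3
k/(k-1) = 8/7 = 1.142857
1 - 14.3/37.3 = 1 - 0.383378 = 0.616622
alpha = 1.142857 * 0.616622
= 0.7047


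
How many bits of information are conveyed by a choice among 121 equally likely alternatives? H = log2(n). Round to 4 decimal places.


H = log2(n)
H = log2(121)
= 6.9189


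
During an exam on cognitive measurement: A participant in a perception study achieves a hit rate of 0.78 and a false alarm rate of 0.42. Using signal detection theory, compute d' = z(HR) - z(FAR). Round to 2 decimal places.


d' = z(HR) - z(FAR)
z(0.78) = 0.7722
z(0.42) = -0.2019
d' = 0.7722 - -0.2019
= 0.97


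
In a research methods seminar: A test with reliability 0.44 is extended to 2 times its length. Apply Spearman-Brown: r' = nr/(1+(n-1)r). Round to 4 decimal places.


r_new = n*r / (1 + (n-1)*r)
Numerator = 2 * 0.44 = 0.88
Denominator = 1 + 1 * 0.44 = 1.44
r_new = 0.88 / 1.44
= 0.6111


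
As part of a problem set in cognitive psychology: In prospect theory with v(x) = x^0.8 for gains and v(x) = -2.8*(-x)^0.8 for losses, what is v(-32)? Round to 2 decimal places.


Since x = -32 < 0, use v(x) = -lambda*(-x)^alpha
(-x) = 32
32^0.8 = 16.0
v(-32) = -2.8 * 16.0
= -44.80


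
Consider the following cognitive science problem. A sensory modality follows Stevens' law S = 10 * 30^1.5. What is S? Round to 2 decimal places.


S = 10 * 30^1.5
30^1.5 = 164.3168
S = 10 * 164.3168
= 1643.17


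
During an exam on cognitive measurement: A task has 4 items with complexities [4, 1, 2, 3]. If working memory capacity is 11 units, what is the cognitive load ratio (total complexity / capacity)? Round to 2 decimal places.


Total complexity = 4 + 1 + 2 + 3 = 10
Load = total / capacity = 10 / 11
= 0.91


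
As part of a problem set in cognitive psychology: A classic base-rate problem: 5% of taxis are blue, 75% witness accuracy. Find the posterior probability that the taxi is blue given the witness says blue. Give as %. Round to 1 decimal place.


P(blue | says blue) = P(says blue | blue)*P(blue) / [P(says blue | blue)*P(blue) + P(says blue | not blue)*P(not blue)]
Numerator = 0.75 * 0.05 = 0.0375
False identification = 0.25 * 0.95 = 0.2375
P = 0.0375 / (0.0375 + 0.2375)
= 0.0375 / 0.275
As percentage = 13.6


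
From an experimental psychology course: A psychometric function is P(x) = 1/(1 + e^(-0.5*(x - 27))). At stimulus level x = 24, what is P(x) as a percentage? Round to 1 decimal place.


P(x) = 1/(1 + e^(-0.5*(24 - 27)))
Exponent = -0.5 * -3 = 1.5
e^(1.5) = 4.481689
P = 1/(1 + 4.481689) = 0.182426
Percentage = 18.2


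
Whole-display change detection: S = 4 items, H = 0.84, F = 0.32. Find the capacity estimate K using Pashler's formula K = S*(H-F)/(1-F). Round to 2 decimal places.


K = S * (H - F) / (1 - F)
H - F = 0.52
1 - F = 0.68
K = 4 * 0.52 / 0.68
= 3.06


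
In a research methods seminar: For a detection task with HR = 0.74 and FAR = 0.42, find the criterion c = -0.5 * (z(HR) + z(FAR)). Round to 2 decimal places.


c = -0.5 * (z(HR) + z(FAR))
z(0.74) = 0.6433
z(0.42) = -0.2019
c = -0.5 * (0.6433 + -0.2019)
= -0.5 * 0.4414
= -0.22


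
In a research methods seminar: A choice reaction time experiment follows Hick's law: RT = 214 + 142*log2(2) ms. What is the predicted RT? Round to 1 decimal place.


RT = 214 + 142 * log2(2)
log2(2) = 1.0
RT = 214 + 142 * 1.0
= 214 + 142.0
= 356.0 ms


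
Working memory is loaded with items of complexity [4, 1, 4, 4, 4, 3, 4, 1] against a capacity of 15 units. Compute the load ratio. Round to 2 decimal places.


Total complexity = 4 + 1 + 4 + 4 + 4 + 3 + 4 + 1 = 25
Load = total / capacity = 25 / 15
= 1.67


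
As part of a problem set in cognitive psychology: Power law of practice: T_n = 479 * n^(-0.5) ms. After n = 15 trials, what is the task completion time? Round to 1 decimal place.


T_n = 479 * 15^(-0.5)
15^(-0.5) = 0.258199
T_n = 479 * 0.258199
= 123.7 ms


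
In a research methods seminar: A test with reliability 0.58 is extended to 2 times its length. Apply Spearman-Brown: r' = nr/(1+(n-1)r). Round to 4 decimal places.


r_new = n*r / (1 + (n-1)*r)
Numerator = 2 * 0.58 = 1.16
Denominator = 1 + 1 * 0.58 = 1.58
r_new = 1.16 / 1.58
= 0.7342


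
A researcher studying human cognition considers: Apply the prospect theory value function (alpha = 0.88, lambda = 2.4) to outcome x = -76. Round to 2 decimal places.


Since x = -76 < 0, use v(x) = -lambda*(-x)^alpha
(-x) = 76
76^0.88 = 45.1977
v(-76) = -2.4 * 45.1977
= -108.47


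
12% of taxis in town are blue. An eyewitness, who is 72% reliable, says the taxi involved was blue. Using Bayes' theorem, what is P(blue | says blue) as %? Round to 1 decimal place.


P(blue | says blue) = P(says blue | blue)*P(blue) / [P(says blue | blue)*P(blue) + P(says blue | not blue)*P(not blue)]
Numerator = 0.72 * 0.12 = 0.0864
False identification = 0.28 * 0.88 = 0.2464
P = 0.0864 / (0.0864 + 0.2464)
= 0.0864 / 0.3328
As percentage = 26.0


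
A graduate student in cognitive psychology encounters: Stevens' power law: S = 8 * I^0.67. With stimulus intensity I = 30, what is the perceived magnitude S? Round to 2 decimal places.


S = 8 * 30^0.67
30^0.67 = 9.765
S = 8 * 9.765
= 78.12


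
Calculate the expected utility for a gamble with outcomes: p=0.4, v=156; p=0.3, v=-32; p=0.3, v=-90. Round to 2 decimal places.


EU = sum(p_i * v_i)
0.4 * 156 = 62.4
0.3 * -32 = -9.6
0.3 * -90 = -27.0
EU = 62.4 + -9.6 + -27.0
= 25.80


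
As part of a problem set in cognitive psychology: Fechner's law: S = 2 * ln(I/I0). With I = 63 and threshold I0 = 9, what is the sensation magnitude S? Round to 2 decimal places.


S = 2 * ln(63/9)
I/I0 = 7.0
ln(7.0) = 1.9459
S = 2 * 1.9459
= 3.89


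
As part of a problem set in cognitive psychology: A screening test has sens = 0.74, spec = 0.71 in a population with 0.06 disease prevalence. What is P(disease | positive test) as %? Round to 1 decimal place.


PPV = (sens * prev) / (sens * prev + (1-spec) * (1-prev))
Numerator = 0.74 * 0.06 = 0.0444
P(positive and no disease) = (1 - spec) * (1 - prev) = (1 - 0.71) * (1 - 0.06) = 0.2726
Denominator = 0.0444 + 0.2726 = 0.317
PPV = 0.0444 / 0.317 = 0.140063
As percentage = 14.0


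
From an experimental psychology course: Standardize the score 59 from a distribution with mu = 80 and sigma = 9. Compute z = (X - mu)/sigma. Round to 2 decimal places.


z = (X - mu) / sigma
= (59 - 80) / 9
= -21 / 9
= -2.33


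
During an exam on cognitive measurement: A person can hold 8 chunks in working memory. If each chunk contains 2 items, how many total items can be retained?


Total items = chunks * items_per_chunk
= 8 * 2
= 16


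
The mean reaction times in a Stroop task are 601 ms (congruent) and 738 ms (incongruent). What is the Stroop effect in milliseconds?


Stroop effect = RT(incongruent) - RT(congruent)
= 738 - 601
= 137 ms


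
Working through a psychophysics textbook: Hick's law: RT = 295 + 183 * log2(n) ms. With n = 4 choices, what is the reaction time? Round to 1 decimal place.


RT = 295 + 183 * log2(4)
log2(4) = 2.0
RT = 295 + 183 * 2.0
= 295 + 366.0
= 661.0 ms


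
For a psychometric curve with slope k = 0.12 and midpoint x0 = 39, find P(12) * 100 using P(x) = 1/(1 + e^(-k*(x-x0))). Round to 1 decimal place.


P(x) = 1/(1 + e^(-0.12*(12 - 39)))
Exponent = -0.12 * -27 = 3.24
e^(3.24) = 25.533722
P = 1/(1 + 25.533722) = 0.037688
Percentage = 3.8


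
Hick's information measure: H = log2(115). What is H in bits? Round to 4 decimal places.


H = log2(n)
H = log2(115)
= 6.8455


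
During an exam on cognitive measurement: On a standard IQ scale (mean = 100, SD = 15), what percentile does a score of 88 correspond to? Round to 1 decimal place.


z = (IQ - mean) / SD
z = (88 - 100) / 15 = -0.8
Percentile = Phi(-0.8) * 100
Phi(-0.8) = 0.211855
= 21.2


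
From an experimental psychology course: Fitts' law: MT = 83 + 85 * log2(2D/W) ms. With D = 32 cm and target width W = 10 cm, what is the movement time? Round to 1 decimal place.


MT = 83 + 85 * log2(2*32/10)
2D/W = 6.4
log2(6.4) = 2.6781
MT = 83 + 85 * 2.6781
= 310.6 ms


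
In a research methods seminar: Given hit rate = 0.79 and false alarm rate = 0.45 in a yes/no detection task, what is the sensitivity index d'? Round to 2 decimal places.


d' = z(HR) - z(FAR)
z(0.79) = 0.8064
z(0.45) = -0.1257
d' = 0.8064 - -0.1257
= 0.93


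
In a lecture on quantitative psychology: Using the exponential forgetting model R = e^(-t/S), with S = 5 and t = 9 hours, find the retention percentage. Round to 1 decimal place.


R = e^(-t/S)
-t/S = -9/5 = -1.8
R = e^(-1.8) = 0.165299
Percentage = 0.165299 * 100
= 16.5


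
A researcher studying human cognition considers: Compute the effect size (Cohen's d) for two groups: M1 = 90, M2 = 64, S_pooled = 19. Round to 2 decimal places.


Cohen's d = (M1 - M2) / S_pooled
= (90 - 64) / 19
= 26 / 19
= 1.37


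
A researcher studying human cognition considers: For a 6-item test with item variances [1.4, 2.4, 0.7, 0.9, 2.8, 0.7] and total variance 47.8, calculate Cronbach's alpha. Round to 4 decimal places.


alpha = (k/(k-1)) * (1 - sum(s_i^2)/s_total^2)
sum(item variances) = 8.9
k/(k-1) = 6/5 = 1.2
1 - 8.9/47.8 = 1 - 0.186192 = 0.813808
alpha = 1.2 * 0.813808
= 0.9766


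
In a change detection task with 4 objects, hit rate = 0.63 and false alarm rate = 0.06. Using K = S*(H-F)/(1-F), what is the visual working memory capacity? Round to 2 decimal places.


K = S * (H - F) / (1 - F)
H - F = 0.57
1 - F = 0.94
K = 4 * 0.57 / 0.94
= 2.43


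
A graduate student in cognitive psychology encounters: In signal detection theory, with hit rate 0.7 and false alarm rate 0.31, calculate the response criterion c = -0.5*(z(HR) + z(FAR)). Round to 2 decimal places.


c = -0.5 * (z(HR) + z(FAR))
z(0.7) = 0.5244
z(0.31) = -0.4959
c = -0.5 * (0.5244 + -0.4959)
= -0.5 * 0.0285
= -0.01


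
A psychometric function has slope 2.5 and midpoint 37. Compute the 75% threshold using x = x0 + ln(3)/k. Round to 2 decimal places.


At P = 0.75: 0.75 = 1/(1 + e^(-k*(x-x0)))
Solving: e^(-k*(x-x0)) = 1/3
x = x0 + ln(3)/k
ln(3) = 1.0986
x = 37 + 1.0986/2.5
= 37 + 0.4394
= 37.44


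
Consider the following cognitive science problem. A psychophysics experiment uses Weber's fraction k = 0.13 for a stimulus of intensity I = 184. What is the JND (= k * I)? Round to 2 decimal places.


JND = k * I
JND = 0.13 * 184
= 23.92


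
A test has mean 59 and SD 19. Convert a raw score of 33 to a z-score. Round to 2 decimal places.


z = (X - mu) / sigma
= (33 - 59) / 19
= -26 / 19
= -1.37


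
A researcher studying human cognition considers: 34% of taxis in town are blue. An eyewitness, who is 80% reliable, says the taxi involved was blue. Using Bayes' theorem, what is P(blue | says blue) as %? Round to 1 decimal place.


P(blue | says blue) = P(says blue | blue)*P(blue) / [P(says blue | blue)*P(blue) + P(says blue | not blue)*P(not blue)]
Numerator = 0.8 * 0.34 = 0.272
False identification = 0.2 * 0.66 = 0.132
P = 0.272 / (0.272 + 0.132)
= 0.272 / 0.404
As percentage = 67.3


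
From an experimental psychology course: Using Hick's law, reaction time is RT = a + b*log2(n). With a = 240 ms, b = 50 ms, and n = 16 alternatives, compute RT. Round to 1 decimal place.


RT = 240 + 50 * log2(16)
log2(16) = 4.0
RT = 240 + 50 * 4.0
= 240 + 200.0
= 440.0 ms


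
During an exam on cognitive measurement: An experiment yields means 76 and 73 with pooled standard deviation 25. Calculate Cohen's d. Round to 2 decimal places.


Cohen's d = (M1 - M2) / S_pooled
= (76 - 73) / 25
= 3 / 25
= 0.12


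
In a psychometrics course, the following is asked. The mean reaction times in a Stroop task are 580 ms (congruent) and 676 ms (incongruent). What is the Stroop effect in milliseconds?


Stroop effect = RT(incongruent) - RT(congruent)
= 676 - 580
= 96 ms


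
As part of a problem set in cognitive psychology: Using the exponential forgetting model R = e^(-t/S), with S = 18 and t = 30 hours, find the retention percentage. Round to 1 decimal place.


R = e^(-t/S)
-t/S = -30/18 = -1.666667
R = e^(-1.666667) = 0.188876
Percentage = 0.188876 * 100
= 18.9


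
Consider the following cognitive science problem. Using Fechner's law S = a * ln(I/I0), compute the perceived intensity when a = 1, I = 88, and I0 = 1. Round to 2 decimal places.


S = 1 * ln(88/1)
I/I0 = 88.0
ln(88.0) = 4.4773
S = 1 * 4.4773
= 4.48


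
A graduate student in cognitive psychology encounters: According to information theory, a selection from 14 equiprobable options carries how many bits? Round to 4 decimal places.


H = log2(n)
H = log2(14)
= 3.8074


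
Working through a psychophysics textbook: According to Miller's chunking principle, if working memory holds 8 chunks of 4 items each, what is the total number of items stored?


Total items = chunks * items_per_chunk
= 8 * 4
= 32


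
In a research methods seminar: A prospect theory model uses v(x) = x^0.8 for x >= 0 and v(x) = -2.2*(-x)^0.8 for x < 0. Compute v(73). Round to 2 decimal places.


Since x = 73 >= 0, use v(x) = x^0.8
73^0.8 = 30.9498
v(73) = 30.95


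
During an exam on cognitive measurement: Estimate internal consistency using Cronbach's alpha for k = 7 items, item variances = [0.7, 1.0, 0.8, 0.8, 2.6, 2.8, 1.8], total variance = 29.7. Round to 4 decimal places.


alpha = (k/(k-1)) * (1 - sum(s_i^2)/s_total^2)
sum(item variances) = 10.5
k/(k-1) = 7/6 = 1.166667
1 - 10.5/29.7 = 1 - 0.353535 = 0.646465
alpha = 1.166667 * 0.646465
= 0.7542


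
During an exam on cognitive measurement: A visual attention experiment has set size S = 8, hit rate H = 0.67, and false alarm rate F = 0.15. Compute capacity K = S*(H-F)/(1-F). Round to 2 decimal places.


K = S * (H - F) / (1 - F)
H - F = 0.52
1 - F = 0.85
K = 8 * 0.52 / 0.85
= 4.89


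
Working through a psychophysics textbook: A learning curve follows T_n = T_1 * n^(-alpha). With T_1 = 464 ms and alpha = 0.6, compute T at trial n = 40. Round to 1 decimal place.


T_n = 464 * 40^(-0.6)
40^(-0.6) = 0.109336
T_n = 464 * 0.109336
= 50.7 ms


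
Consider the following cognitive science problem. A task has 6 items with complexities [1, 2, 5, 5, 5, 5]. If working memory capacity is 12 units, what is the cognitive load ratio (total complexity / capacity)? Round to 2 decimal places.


Total complexity = 1 + 2 + 5 + 5 + 5 + 5 = 23
Load = total / capacity = 23 / 12
= 1.92


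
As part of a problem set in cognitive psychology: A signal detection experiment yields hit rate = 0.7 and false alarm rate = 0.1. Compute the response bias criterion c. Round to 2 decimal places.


c = -0.5 * (z(HR) + z(FAR))
z(0.7) = 0.5244
z(0.1) = -1.2816
c = -0.5 * (0.5244 + -1.2816)
= -0.5 * -0.7572
= 0.38


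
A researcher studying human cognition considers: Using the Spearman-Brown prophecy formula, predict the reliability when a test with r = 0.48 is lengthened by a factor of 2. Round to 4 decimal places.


r_new = n*r / (1 + (n-1)*r)
Numerator = 2 * 0.48 = 0.96
Denominator = 1 + 1 * 0.48 = 1.48
r_new = 0.96 / 1.48
= 0.6486


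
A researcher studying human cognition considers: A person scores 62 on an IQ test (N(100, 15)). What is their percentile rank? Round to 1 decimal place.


z = (IQ - mean) / SD
z = (62 - 100) / 15 = -2.5333
Percentile = Phi(-2.5333) * 100
Phi(-2.5333) = 0.00565
= 0.6


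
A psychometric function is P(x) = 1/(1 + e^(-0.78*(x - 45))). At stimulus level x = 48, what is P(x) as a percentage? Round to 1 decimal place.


P(x) = 1/(1 + e^(-0.78*(48 - 45)))
Exponent = -0.78 * 3 = -2.34
e^(-2.34) = 0.096328
P = 1/(1 + 0.096328) = 0.912136
Percentage = 91.2


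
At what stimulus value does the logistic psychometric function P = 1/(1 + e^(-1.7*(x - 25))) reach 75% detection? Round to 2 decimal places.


At P = 0.75: 0.75 = 1/(1 + e^(-k*(x-x0)))
Solving: e^(-k*(x-x0)) = 1/3
x = x0 + ln(3)/k
ln(3) = 1.0986
x = 25 + 1.0986/1.7
= 25 + 0.6462
= 25.65


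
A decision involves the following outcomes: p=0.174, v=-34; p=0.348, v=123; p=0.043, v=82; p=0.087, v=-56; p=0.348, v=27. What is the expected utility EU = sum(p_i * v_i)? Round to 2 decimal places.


EU = sum(p_i * v_i)
0.174 * -34 = -5.916
0.348 * 123 = 42.804
0.043 * 82 = 3.526
0.087 * -56 = -4.872
0.348 * 27 = 9.396
EU = -5.916 + 42.804 + 3.526 + -4.872 + 9.396
= 44.94


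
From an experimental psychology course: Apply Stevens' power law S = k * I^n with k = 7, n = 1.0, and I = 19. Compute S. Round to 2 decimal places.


S = 7 * 19^1.0
19^1.0 = 19.0
S = 7 * 19.0
= 133.00


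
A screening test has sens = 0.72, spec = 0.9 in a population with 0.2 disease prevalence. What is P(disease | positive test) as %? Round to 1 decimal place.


PPV = (sens * prev) / (sens * prev + (1-spec) * (1-prev))
Numerator = 0.72 * 0.2 = 0.144
P(positive and no disease) = (1 - spec) * (1 - prev) = (1 - 0.9) * (1 - 0.2) = 0.08
Denominator = 0.144 + 0.08 = 0.224
PPV = 0.144 / 0.224 = 0.642857
As percentage = 64.3


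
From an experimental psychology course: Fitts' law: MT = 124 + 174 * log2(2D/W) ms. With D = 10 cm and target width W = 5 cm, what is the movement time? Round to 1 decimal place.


MT = 124 + 174 * log2(2*10/5)
2D/W = 4.0
log2(4.0) = 2.0
MT = 124 + 174 * 2.0
= 472.0 ms


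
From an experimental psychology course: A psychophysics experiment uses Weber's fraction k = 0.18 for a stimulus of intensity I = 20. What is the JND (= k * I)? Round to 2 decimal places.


JND = k * I
JND = 0.18 * 20
= 3.60


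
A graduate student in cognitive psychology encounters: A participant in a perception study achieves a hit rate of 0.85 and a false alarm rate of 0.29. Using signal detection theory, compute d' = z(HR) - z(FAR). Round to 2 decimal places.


d' = z(HR) - z(FAR)
z(0.85) = 1.0364
z(0.29) = -0.5534
d' = 1.0364 - -0.5534
= 1.59


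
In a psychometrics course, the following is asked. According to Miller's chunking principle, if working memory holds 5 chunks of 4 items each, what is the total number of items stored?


Total items = chunks * items_per_chunk
= 5 * 4
= 20


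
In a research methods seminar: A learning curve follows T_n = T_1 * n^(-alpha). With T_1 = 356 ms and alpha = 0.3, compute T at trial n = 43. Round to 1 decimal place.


T_n = 356 * 43^(-0.3)
43^(-0.3) = 0.323563
T_n = 356 * 0.323563
= 115.2 ms


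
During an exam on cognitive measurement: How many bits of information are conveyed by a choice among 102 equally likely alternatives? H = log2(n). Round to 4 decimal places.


H = log2(n)
H = log2(102)
= 6.6724


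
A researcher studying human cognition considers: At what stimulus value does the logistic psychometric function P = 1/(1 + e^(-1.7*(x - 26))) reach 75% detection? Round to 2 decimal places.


At P = 0.75: 0.75 = 1/(1 + e^(-k*(x-x0)))
Solving: e^(-k*(x-x0)) = 1/3
x = x0 + ln(3)/k
ln(3) = 1.0986
x = 26 + 1.0986/1.7
= 26 + 0.6462
= 26.65


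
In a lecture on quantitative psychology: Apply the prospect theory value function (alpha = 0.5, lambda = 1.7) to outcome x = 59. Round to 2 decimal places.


Since x = 59 >= 0, use v(x) = x^0.5
59^0.5 = 7.6811
v(59) = 7.68


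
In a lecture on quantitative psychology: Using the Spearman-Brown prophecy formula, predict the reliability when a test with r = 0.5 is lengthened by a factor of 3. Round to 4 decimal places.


r_new = n*r / (1 + (n-1)*r)
Numerator = 3 * 0.5 = 1.5
Denominator = 1 + 2 * 0.5 = 2.0
r_new = 1.5 / 2.0
= 0.7500


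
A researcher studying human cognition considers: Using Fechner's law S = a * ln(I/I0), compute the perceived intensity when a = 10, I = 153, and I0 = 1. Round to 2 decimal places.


S = 10 * ln(153/1)
I/I0 = 153.0
ln(153.0) = 5.0304
S = 10 * 5.0304
= 50.30


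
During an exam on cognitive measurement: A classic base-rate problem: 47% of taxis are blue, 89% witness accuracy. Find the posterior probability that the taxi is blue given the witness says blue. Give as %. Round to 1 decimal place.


P(blue | says blue) = P(says blue | blue)*P(blue) / [P(says blue | blue)*P(blue) + P(says blue | not blue)*P(not blue)]
Numerator = 0.89 * 0.47 = 0.4183
False identification = 0.11 * 0.53 = 0.0583
P = 0.4183 / (0.4183 + 0.0583)
= 0.4183 / 0.4766
As percentage = 87.8


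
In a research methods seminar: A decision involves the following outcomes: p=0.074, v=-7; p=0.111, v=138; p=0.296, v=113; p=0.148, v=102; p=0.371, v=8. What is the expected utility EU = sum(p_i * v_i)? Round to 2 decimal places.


EU = sum(p_i * v_i)
0.074 * -7 = -0.518
0.111 * 138 = 15.318
0.296 * 113 = 33.448
0.148 * 102 = 15.096
0.371 * 8 = 2.968
EU = -0.518 + 15.318 + 33.448 + 15.096 + 2.968
= 66.31


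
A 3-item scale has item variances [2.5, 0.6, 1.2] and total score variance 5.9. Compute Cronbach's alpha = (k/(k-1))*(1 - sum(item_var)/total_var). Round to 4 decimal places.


alpha = (k/(k-1)) * (1 - sum(s_i^2)/s_total^2)
sum(item variances) = 4.3
k/(k-1) = 3/2 = 1.5
1 - 4.3/5.9 = 1 - 0.728814 = 0.271186
alpha = 1.5 * 0.271186
= 0.4068


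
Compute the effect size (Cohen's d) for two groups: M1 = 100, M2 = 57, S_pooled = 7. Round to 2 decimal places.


Cohen's d = (M1 - M2) / S_pooled
= (100 - 57) / 7
= 43 / 7
= 6.14


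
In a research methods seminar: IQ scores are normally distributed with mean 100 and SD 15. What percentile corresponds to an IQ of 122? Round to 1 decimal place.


z = (IQ - mean) / SD
z = (122 - 100) / 15 = 1.4667
Percentile = Phi(1.4667) * 100
Phi(1.4667) = 0.928771
= 92.9


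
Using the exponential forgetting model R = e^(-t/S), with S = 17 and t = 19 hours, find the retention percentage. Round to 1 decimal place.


R = e^(-t/S)
-t/S = -19/17 = -1.117647
R = e^(-1.117647) = 0.327048
Percentage = 0.327048 * 100
= 32.7


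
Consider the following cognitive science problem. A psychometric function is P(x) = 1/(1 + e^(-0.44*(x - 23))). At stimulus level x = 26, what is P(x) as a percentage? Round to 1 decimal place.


P(x) = 1/(1 + e^(-0.44*(26 - 23)))
Exponent = -0.44 * 3 = -1.32
e^(-1.32) = 0.267135
P = 1/(1 + 0.267135) = 0.789182
Percentage = 78.9


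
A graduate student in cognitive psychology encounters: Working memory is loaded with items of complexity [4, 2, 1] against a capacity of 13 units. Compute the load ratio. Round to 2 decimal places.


Total complexity = 4 + 2 + 1 = 7
Load = total / capacity = 7 / 13
= 0.54


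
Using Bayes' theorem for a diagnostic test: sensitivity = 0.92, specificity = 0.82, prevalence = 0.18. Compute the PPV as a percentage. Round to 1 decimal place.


PPV = (sens * prev) / (sens * prev + (1-spec) * (1-prev))
Numerator = 0.92 * 0.18 = 0.1656
P(positive and no disease) = (1 - spec) * (1 - prev) = (1 - 0.82) * (1 - 0.18) = 0.1476
Denominator = 0.1656 + 0.1476 = 0.3132
PPV = 0.1656 / 0.3132 = 0.528736
As percentage = 52.9


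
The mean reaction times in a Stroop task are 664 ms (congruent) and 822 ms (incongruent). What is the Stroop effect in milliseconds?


Stroop effect = RT(incongruent) - RT(congruent)
= 822 - 664
= 158 ms


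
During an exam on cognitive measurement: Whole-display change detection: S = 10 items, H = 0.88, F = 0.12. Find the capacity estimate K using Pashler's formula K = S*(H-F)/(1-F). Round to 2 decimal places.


K = S * (H - F) / (1 - F)
H - F = 0.76
1 - F = 0.88
K = 10 * 0.76 / 0.88
= 8.64


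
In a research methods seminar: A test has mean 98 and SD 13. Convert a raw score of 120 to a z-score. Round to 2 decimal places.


z = (X - mu) / sigma
= (120 - 98) / 13
= 22 / 13
= 1.69


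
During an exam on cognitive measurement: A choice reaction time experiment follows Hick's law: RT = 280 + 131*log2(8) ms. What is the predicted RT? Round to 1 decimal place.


RT = 280 + 131 * log2(8)
log2(8) = 3.0
RT = 280 + 131 * 3.0
= 280 + 393.0
= 673.0 ms


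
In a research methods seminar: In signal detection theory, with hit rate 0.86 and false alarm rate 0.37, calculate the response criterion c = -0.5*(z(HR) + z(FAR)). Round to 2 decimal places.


c = -0.5 * (z(HR) + z(FAR))
z(0.86) = 1.0803
z(0.37) = -0.3319
c = -0.5 * (1.0803 + -0.3319)
= -0.5 * 0.7484
= -0.37


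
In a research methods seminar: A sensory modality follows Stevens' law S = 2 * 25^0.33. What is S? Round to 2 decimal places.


S = 2 * 25^0.33
25^0.33 = 2.8928
S = 2 * 2.8928
= 5.79


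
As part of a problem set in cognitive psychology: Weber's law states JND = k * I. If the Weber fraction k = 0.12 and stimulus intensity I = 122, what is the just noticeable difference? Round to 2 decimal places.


JND = k * I
JND = 0.12 * 122
= 14.64


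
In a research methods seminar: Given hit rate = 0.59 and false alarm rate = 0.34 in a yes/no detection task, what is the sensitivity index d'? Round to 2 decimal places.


d' = z(HR) - z(FAR)
z(0.59) = 0.2275
z(0.34) = -0.4125
d' = 0.2275 - -0.4125
= 0.64


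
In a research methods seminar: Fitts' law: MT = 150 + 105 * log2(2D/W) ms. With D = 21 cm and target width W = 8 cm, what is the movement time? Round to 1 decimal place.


MT = 150 + 105 * log2(2*21/8)
2D/W = 5.25
log2(5.25) = 2.3923
MT = 150 + 105 * 2.3923
= 401.2 ms


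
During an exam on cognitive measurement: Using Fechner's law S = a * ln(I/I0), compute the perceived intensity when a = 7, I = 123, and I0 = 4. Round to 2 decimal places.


S = 7 * ln(123/4)
I/I0 = 30.75
ln(30.75) = 3.4259
S = 7 * 3.4259
= 23.98


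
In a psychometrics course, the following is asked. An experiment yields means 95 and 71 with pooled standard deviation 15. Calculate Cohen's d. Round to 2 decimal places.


Cohen's d = (M1 - M2) / S_pooled
= (95 - 71) / 15
= 24 / 15
= 1.60


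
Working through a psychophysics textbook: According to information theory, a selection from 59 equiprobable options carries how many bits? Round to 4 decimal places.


H = log2(n)
H = log2(59)
= 5.8826


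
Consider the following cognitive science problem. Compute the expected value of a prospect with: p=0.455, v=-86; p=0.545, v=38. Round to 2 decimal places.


EU = sum(p_i * v_i)
0.455 * -86 = -39.13
0.545 * 38 = 20.71
EU = -39.13 + 20.71
= -18.42


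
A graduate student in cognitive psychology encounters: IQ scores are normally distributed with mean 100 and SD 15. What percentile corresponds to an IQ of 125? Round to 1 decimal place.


z = (IQ - mean) / SD
z = (125 - 100) / 15 = 1.6667
Percentile = Phi(1.6667) * 100
Phi(1.6667) = 0.952213
= 95.2


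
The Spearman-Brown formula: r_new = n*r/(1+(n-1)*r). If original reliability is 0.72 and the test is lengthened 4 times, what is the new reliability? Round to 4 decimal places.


r_new = n*r / (1 + (n-1)*r)
Numerator = 4 * 0.72 = 2.88
Denominator = 1 + 3 * 0.72 = 3.16
r_new = 2.88 / 3.16
= 0.9114


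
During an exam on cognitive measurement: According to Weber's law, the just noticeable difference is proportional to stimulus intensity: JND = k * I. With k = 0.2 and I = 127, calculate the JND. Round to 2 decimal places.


JND = k * I
JND = 0.2 * 127
= 25.40


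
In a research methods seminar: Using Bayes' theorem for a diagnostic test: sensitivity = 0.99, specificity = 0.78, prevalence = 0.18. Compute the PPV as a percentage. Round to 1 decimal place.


PPV = (sens * prev) / (sens * prev + (1-spec) * (1-prev))
Numerator = 0.99 * 0.18 = 0.1782
P(positive and no disease) = (1 - spec) * (1 - prev) = (1 - 0.78) * (1 - 0.18) = 0.1804
Denominator = 0.1782 + 0.1804 = 0.3586
PPV = 0.1782 / 0.3586 = 0.496933
As percentage = 49.7


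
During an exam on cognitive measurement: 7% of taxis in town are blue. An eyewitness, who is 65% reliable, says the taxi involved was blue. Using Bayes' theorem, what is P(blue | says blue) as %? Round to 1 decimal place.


P(blue | says blue) = P(says blue | blue)*P(blue) / [P(says blue | blue)*P(blue) + P(says blue | not blue)*P(not blue)]
Numerator = 0.65 * 0.07 = 0.0455
False identification = 0.35 * 0.93 = 0.3255
P = 0.0455 / (0.0455 + 0.3255)
= 0.0455 / 0.371
As percentage = 12.3


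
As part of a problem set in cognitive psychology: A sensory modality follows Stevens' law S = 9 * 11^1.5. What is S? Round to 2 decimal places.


S = 9 * 11^1.5
11^1.5 = 36.4829
S = 9 * 36.4829
= 328.35


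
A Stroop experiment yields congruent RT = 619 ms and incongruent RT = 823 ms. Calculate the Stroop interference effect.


Stroop effect = RT(incongruent) - RT(congruent)
= 823 - 619
= 204 ms


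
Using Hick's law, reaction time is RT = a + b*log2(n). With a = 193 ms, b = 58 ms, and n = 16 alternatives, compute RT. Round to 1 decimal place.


RT = 193 + 58 * log2(16)
log2(16) = 4.0
RT = 193 + 58 * 4.0
= 193 + 232.0
= 425.0 ms


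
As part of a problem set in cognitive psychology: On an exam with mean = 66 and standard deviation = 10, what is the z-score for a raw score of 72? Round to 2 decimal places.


z = (X - mu) / sigma
= (72 - 66) / 10
= 6 / 10
= 0.60


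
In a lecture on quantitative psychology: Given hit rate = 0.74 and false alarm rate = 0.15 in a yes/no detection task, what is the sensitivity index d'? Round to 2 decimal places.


d' = z(HR) - z(FAR)
z(0.74) = 0.6433
z(0.15) = -1.0364
d' = 0.6433 - -1.0364
= 1.68


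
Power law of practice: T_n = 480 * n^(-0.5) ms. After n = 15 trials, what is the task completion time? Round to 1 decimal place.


T_n = 480 * 15^(-0.5)
15^(-0.5) = 0.258199
T_n = 480 * 0.258199
= 123.9 ms


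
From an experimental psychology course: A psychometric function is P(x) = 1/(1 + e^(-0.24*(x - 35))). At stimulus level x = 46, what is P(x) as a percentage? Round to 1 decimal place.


P(x) = 1/(1 + e^(-0.24*(46 - 35)))
Exponent = -0.24 * 11 = -2.64
e^(-2.64) = 0.071361
P = 1/(1 + 0.071361) = 0.933392
Percentage = 93.3


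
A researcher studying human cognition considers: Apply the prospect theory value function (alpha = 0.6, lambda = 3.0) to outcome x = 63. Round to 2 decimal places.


Since x = 63 >= 0, use v(x) = x^0.6
63^0.6 = 12.0117
v(63) = 12.01


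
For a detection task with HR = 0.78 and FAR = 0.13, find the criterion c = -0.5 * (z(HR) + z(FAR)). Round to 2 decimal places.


c = -0.5 * (z(HR) + z(FAR))
z(0.78) = 0.7722
z(0.13) = -1.1264
c = -0.5 * (0.7722 + -1.1264)
= -0.5 * -0.3542
= 0.18


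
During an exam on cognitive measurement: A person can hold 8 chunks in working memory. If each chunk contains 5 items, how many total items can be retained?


Total items = chunks * items_per_chunk
= 8 * 5
= 40


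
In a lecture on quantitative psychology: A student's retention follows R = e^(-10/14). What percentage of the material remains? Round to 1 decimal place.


R = e^(-t/S)
-t/S = -10/14 = -0.714286
R = e^(-0.714286) = 0.489542
Percentage = 0.489542 * 100
= 49.0


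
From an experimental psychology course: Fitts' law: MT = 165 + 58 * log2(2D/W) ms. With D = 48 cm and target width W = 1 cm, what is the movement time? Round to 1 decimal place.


MT = 165 + 58 * log2(2*48/1)
2D/W = 96.0
log2(96.0) = 6.585
MT = 165 + 58 * 6.585
= 546.9 ms


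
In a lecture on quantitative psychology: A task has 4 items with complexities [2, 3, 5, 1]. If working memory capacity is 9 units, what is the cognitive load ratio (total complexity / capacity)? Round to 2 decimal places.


Total complexity = 2 + 3 + 5 + 1 = 11
Load = total / capacity = 11 / 9
= 1.22


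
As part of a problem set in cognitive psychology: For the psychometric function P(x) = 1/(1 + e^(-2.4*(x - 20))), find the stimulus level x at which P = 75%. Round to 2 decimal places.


At P = 0.75: 0.75 = 1/(1 + e^(-k*(x-x0)))
Solving: e^(-k*(x-x0)) = 1/3
x = x0 + ln(3)/k
ln(3) = 1.0986
x = 20 + 1.0986/2.4
= 20 + 0.4578
= 20.46


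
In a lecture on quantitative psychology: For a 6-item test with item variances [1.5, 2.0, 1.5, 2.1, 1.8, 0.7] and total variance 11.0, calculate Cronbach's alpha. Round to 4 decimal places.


alpha = (k/(k-1)) * (1 - sum(s_i^2)/s_total^2)
sum(item variances) = 9.6
k/(k-1) = 6/5 = 1.2
1 - 9.6/11.0 = 1 - 0.872727 = 0.127273
alpha = 1.2 * 0.127273
= 0.1527


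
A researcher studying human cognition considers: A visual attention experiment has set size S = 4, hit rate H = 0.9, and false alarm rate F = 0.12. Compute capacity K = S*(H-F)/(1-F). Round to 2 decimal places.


K = S * (H - F) / (1 - F)
H - F = 0.78
1 - F = 0.88
K = 4 * 0.78 / 0.88
= 3.55


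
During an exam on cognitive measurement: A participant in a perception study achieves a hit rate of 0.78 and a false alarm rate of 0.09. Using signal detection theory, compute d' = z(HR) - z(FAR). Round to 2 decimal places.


d' = z(HR) - z(FAR)
z(0.78) = 0.7722
z(0.09) = -1.3408
d' = 0.7722 - -1.3408
= 2.11


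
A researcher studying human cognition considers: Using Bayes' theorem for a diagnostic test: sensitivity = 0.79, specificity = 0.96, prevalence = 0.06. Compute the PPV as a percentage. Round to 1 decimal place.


PPV = (sens * prev) / (sens * prev + (1-spec) * (1-prev))
Numerator = 0.79 * 0.06 = 0.0474
P(positive and no disease) = (1 - spec) * (1 - prev) = (1 - 0.96) * (1 - 0.06) = 0.0376
Denominator = 0.0474 + 0.0376 = 0.085
PPV = 0.0474 / 0.085 = 0.557647
As percentage = 55.8


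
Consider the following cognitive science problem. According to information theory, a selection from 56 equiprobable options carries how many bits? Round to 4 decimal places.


H = log2(n)
H = log2(56)
= 5.8074


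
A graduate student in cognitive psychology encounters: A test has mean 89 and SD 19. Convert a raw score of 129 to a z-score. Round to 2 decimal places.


z = (X - mu) / sigma
= (129 - 89) / 19
= 40 / 19
= 2.11


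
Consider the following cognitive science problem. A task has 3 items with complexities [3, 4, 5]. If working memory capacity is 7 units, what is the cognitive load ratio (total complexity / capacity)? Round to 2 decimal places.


Total complexity = 3 + 4 + 5 = 12
Load = total / capacity = 12 / 7
= 1.71


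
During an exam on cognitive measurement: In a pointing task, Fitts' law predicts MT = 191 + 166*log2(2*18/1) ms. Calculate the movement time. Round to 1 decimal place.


MT = 191 + 166 * log2(2*18/1)
2D/W = 36.0
log2(36.0) = 5.1699
MT = 191 + 166 * 5.1699
= 1049.2 ms


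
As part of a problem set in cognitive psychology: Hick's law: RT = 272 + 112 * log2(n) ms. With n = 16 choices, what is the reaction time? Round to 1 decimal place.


RT = 272 + 112 * log2(16)
log2(16) = 4.0
RT = 272 + 112 * 4.0
= 272 + 448.0
= 720.0 ms


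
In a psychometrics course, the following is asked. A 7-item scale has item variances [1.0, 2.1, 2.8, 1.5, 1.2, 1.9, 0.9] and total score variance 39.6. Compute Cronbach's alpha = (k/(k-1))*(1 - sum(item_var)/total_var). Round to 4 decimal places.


alpha = (k/(k-1)) * (1 - sum(s_i^2)/s_total^2)
sum(item variances) = 11.4
k/(k-1) = 7/6 = 1.166667
1 - 11.4/39.6 = 1 - 0.287879 = 0.712121
alpha = 1.166667 * 0.712121
= 0.8308
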